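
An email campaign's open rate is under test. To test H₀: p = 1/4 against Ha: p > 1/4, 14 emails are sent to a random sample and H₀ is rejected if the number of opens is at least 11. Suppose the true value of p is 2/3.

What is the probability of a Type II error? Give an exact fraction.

A Type II error is failing to reject when Ha holds: with p = 2/3, β = P(Y ≤ 10).
Summing C(14,j)·(2/3)^j·(1/3)^{14-j} for j = 0..10 gives 3533689/4782969.

3533689/4782969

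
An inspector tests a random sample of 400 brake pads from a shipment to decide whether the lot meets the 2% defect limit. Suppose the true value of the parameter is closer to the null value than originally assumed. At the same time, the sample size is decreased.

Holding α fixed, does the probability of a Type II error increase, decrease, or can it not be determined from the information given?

It increases.

A smaller true effect puts the Ha sampling distribution closer to H₀, so more of it falls in the non-rejection region. A smaller sample increases the standard error, so the sampling distributions under H₀ and Ha overlap more. Both changes push β in the same direction.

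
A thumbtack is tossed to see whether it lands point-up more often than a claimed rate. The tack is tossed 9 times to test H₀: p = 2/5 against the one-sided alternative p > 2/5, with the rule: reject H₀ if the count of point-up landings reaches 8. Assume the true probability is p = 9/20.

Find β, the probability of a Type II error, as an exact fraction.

126837738533/128000000000

Under the alternative p = 9/20, K ~ Binomial(9, 9/20); β is the probability the test does not reject, P(K < 8).
Equivalently, β = 1 − P(K ≥ 8) = 126837738533/128000000000.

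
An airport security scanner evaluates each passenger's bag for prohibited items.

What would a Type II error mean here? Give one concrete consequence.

A Type II error would mean concluding that the bag contains no prohibited items (or at least failing to establish that the bag contains a prohibited item) when in fact the bag contains a prohibited item. Consequence: a prohibited item passes through security undetected.

With the conventional null hypothesis that the bag contains no prohibited items:
A Type II error is failing to reject H₀ when H₀ is false.
Here that means letting the bag through when actually the bag contains a prohibited item.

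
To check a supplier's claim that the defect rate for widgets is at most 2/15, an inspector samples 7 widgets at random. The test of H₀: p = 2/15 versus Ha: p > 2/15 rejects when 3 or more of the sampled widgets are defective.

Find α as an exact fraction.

623128/11390625

α = P(reject H₀ | H₀ true) = P(S ≥ 3 | p = 2/15), S ~ Binomial(7, 2/15).
Via the complement, α = 1 − Σ_{j=0}^{2} C(7,j)(2/15)^j(13/15)^{7-j} = 623128/11390625.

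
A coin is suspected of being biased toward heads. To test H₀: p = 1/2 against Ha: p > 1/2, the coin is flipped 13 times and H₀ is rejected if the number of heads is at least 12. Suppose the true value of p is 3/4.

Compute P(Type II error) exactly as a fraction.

β = P(fail to reject H₀ | Ha true) = P(X ≤ 11 | p = 3/4), X ~ Binomial(13, 3/4).
Equivalently, β = 1 − P(X ≥ 12) = 3662863/4194304.

3662863/4194304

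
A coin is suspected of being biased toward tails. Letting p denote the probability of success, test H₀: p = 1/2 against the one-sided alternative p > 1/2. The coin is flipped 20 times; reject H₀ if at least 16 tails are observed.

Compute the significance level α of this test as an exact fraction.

The Type I error probability is α = P(X ≥ 16) computed under H₀, where X ~ Binomial(20, 1/2).
P(X ≥ 16) = [C(20,16) + C(20,17) + C(20,18) + C(20,19) + C(20,20)] / 2^20 = (4845 + 1140 + 190 + 20 + 1) / 1048576 = 6196/1048576 = 1549/262144.

1549/262144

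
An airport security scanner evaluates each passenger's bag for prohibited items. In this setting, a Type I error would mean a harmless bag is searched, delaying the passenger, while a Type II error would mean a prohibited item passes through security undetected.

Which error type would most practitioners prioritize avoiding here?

The Type II consequence (a prohibited item passes through security undetected) is more severe than the Type I consequence (a harmless bag is searched, delaying the passenger).

Type II error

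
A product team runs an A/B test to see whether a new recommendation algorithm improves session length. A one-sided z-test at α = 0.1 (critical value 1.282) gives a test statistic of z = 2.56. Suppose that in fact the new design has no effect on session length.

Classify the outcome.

Type I error

The conventional null hypothesis is that the new design has no effect on session length.
Since z = 2.56 > z* = 1.282, H₀ is rejected.
H₀ is true (actually the new design has no effect on session length).
Rejecting a true H₀ is a Type I error.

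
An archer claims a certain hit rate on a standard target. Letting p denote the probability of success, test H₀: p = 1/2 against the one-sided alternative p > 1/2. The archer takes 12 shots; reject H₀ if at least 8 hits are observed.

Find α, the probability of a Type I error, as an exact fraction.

The Type I error probability is α = P(S ≥ 8) computed under H₀, where S ~ Binomial(12, 1/2).
P(S ≥ 8) = [C(12,8) + C(12,9) + C(12,10) + C(12,11) + C(12,12)] / 2^12 = (495 + 220 + 66 + 12 + 1) / 4096 = 794/4096 = 397/2048.

397/2048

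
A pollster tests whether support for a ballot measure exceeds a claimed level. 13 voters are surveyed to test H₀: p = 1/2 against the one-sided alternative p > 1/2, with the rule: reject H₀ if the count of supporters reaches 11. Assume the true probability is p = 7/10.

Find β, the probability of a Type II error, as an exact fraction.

7788298257/9765625000

Under the alternative p = 7/10, Y ~ Binomial(13, 7/10); β is the probability the test does not reject, P(Y < 11).
Equivalently, β = 1 − P(Y ≥ 11) = 7788298257/9765625000.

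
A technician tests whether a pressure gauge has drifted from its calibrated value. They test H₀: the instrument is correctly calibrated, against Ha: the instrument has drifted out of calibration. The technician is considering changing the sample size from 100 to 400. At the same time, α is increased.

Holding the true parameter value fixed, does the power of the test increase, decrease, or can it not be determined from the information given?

It increases.

Increasing n separates the H₀ and Ha sampling distributions, so under Ha fewer outcomes land in the acceptance region. With a larger α the critical value moves toward the center, so more of the Ha sampling distribution lies in the rejection region. Both changes push β in the same direction.
Since power = 1 − β and β decreases, power increases.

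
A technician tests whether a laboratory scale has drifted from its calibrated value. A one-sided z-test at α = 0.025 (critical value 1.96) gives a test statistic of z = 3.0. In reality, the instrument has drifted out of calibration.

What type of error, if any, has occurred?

No error (correct decision).

The conventional null hypothesis is that the instrument is correctly calibrated.
Since z = 3.0 > z* = 1.96, H₀ is rejected.
H₀ is false (actually the instrument has drifted out of calibration).
The decision matches the true state — no error.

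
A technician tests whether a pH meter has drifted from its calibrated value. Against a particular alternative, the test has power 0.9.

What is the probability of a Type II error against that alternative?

Power = 1 − β, so β = 1 − 0.9 = 0.1.

0.1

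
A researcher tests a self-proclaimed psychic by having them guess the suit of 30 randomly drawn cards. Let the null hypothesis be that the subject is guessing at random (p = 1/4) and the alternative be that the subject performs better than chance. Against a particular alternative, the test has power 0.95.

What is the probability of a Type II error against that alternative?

Power = 1 − β, so β = 1 − 0.95 = 0.05.

0.05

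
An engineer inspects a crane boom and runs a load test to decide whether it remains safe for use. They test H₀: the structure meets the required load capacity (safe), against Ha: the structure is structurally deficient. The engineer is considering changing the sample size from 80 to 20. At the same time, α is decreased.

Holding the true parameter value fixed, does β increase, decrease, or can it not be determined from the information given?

It increases.

A smaller sample increases the standard error, so the sampling distributions under H₀ and Ha overlap more. Lowering α raises the bar for rejection; under Ha, the test now fails to reject on outcomes it previously would have rejected. Both changes push β in the same direction.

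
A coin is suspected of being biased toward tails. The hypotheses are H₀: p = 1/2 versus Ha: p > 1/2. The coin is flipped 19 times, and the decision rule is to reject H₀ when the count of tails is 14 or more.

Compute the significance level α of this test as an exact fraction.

2083/65536

α = P(reject H₀ | H₀ true) = P(S ≥ 14 | p = 1/2), with S ~ Binomial(19, 1/2).
P(S ≥ 14) = [C(19,14) + C(19,15) + C(19,16) + C(19,17) + C(19,18) + C(19,19)] / 2^19 = (11628 + 3876 + 969 + 171 + 19 + 1) / 524288 = 16664/524288 = 2083/65536.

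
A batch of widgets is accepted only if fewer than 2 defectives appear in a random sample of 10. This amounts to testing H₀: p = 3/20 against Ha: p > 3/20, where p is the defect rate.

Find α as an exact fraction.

The significance level is the probability, assuming p = 3/20, of seeing 2 or more defectives in 10 draws.
α = 1 − P(K ≤ 1) = 1 − 5573630195359/10240000000000 = 4666369804641/10240000000000.

4666369804641/10240000000000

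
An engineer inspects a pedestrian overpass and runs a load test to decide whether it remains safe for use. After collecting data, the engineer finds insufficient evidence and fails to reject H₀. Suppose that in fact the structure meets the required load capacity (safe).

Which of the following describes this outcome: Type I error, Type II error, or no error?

No error (correct decision).

The conventional null hypothesis here is that the structure meets the required load capacity (safe).
The test retained a true H₀ — the decision matches the true state.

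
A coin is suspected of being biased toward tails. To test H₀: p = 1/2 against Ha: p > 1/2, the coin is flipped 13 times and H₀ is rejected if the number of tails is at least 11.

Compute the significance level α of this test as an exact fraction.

23/2048

The Type I error probability is α = P(Y ≥ 11) computed under H₀, where Y ~ Binomial(13, 1/2).
That's C(13,11) + C(13,12) + C(13,13) over 2^13, i.e. (78 + 13 + 1)/8192 = 92/8192 = 23/2048.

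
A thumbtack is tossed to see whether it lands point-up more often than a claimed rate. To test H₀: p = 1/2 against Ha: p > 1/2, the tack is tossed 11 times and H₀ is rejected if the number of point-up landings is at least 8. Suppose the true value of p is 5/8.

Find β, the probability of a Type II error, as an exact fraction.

688976199/1073741824

A Type II error is failing to reject when Ha holds: with p = 5/8, β = P(X ≤ 7).
Summing C(11,j)·(5/8)^j·(3/8)^{11-j} for j = 0..7 gives 688976199/1073741824.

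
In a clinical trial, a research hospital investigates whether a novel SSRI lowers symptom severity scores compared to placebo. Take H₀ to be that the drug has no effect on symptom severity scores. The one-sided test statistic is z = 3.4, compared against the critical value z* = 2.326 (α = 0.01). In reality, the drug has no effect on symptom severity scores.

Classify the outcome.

Since z = 3.4 > z* = 2.326, H₀ is rejected.
H₀ is true (actually the drug has no effect on symptom severity scores).
Rejecting a true H₀ is a Type I error.

Type I error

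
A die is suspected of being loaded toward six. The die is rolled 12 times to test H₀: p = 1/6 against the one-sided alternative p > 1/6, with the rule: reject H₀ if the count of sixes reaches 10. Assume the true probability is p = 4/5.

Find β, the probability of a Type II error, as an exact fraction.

21565149/48828125

β = P(fail to reject H₀ | Ha true) = P(X ≤ 9 | p = 4/5), X ~ Binomial(12, 4/5).
Equivalently, β = 1 − P(X ≥ 10) = 21565149/48828125.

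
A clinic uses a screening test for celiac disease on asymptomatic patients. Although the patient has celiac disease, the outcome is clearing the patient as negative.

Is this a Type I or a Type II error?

The null hypothesis here is that the patient does not have celiac disease.
'Clearing the patient as negative' corresponds to failing to reject H₀.
H₀ was not rejected but H₀ is false — a Type II error (false negative).

Type II error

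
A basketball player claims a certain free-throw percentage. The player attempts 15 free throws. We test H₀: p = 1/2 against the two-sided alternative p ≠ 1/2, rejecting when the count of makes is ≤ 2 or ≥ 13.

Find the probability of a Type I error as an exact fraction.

121/16384

α = P(K ≤ 2 or K ≥ 13 | p = 1/2), K ~ Binomial(15, 1/2).
The two tails are symmetric, so α = 2·(1 + 15 + 105)/2^15 = 242/32768 = 121/16384.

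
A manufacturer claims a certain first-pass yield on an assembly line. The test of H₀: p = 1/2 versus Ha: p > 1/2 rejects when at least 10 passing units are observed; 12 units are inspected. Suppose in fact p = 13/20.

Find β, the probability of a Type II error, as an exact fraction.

695265215827749/819200000000000

β = P(fail to reject H₀ | Ha true) = P(X ≤ 9 | p = 13/20), X ~ Binomial(12, 13/20).
Equivalently, β = 1 − P(X ≥ 10) = 695265215827749/819200000000000.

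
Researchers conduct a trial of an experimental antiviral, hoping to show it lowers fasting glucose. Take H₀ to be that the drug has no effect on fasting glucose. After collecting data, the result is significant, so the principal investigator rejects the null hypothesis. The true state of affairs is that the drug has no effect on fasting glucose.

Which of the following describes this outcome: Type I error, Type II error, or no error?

H₀ was rejected, but H₀ is actually true.
Rejecting a true null hypothesis is a Type I error (false positive).

Type I error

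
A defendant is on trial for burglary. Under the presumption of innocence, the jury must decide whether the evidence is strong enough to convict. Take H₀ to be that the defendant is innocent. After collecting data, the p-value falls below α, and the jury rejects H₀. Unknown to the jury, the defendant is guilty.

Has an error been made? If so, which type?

No error — this is a correct decision.

The test rejected a false H₀ — the decision matches the true state.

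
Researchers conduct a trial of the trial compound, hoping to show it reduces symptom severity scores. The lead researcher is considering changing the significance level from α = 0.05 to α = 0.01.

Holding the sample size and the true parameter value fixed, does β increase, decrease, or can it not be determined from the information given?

It increases.

Lowering α raises the bar for rejection; under Ha, the test now fails to reject on outcomes it previously would have rejected.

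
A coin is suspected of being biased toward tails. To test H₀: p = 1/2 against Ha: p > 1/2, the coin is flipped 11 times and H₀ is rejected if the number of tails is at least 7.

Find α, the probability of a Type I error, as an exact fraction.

Under H₀, S ~ Binomial(11, 1/2), and α = P(S ≥ 7).
Summing the upper tail: (330 + 165 + 55 + 11 + 1) / 2^11 = 562/2048 = 281/1024.

281/1024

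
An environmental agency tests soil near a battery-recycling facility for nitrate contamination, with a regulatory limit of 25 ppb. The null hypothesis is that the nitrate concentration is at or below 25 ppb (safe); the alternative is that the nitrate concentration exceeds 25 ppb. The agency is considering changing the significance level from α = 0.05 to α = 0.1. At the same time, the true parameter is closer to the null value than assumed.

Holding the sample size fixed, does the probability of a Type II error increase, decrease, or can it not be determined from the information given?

The first change alone would make β decrease; the second alone would make β increase. Which effect dominates depends on the magnitudes, which are not given.

Cannot be determined from the information given.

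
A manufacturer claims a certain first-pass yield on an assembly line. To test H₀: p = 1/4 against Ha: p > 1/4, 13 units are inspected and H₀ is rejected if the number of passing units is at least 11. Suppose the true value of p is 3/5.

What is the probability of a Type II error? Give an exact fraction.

Under the alternative p = 3/5, S ~ Binomial(13, 3/5); β is the probability the test does not reject, P(S < 11).
Adding the binomial probabilities P(S=0)+…+P(S=10) at p = 3/5 gives 1150021472/1220703125.

1150021472/1220703125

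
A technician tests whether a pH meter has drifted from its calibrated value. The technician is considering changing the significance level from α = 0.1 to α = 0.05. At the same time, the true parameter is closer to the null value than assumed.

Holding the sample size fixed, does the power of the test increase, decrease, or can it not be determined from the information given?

A smaller α moves the rejection region further into the tail. With the alternative true, more outcomes now fall outside the rejection region, so failing to reject becomes more likely. When the true parameter is near the null value, the test has a harder time distinguishing Ha from H₀. Both changes push β in the same direction.
Since power = 1 − β and β increases, power decreases.

It decreases.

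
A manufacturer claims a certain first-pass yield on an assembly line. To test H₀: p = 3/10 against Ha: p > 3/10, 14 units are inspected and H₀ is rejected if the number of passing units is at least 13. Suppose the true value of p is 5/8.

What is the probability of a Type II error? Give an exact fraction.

A Type II error is failing to reject when Ha holds: with p = 5/8, β = P(X ≤ 12).
Adding the binomial probabilities P(X=0)+…+P(X=12) at p = 5/8 gives 4340673464229/4398046511104.

4340673464229/4398046511104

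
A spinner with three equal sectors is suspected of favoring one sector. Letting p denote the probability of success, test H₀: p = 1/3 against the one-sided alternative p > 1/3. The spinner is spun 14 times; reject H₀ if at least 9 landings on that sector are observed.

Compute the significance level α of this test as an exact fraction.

9265/531441

α = P(reject H₀ | H₀ true) = P(S ≥ 9 | p = 1/3), with S ~ Binomial(14, 1/3).
Adding the binomial terms for j = 9 through 14 with p = 1/3 yields 9265/531441.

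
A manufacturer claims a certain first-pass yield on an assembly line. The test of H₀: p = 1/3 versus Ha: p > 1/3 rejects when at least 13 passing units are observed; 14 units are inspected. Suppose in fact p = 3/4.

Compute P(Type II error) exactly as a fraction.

β = P(fail to reject H₀ | Ha true) = P(S ≤ 12 | p = 3/4), S ~ Binomial(14, 3/4).
Equivalently, β = 1 − P(S ≥ 13) = 241331965/268435456.

241331965/268435456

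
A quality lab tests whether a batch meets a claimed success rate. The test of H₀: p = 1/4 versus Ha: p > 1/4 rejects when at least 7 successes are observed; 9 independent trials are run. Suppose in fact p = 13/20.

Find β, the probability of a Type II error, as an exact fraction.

5301813769/8000000000

β = P(fail to reject H₀ | Ha true) = P(K ≤ 6 | p = 13/20), K ~ Binomial(9, 13/20).
Adding the binomial probabilities P(K=0)+…+P(K=6) at p = 13/20 gives 5301813769/8000000000.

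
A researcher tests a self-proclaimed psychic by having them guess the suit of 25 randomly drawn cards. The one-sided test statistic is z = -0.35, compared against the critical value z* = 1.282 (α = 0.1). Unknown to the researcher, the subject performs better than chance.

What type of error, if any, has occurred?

Type II error

The conventional null hypothesis is that the subject is guessing at random (p = 1/4).
Since z = -0.35 ≤ z* = 1.282, H₀ is not rejected.
H₀ is false (actually the subject performs better than chance).
Failing to reject a false H₀ is a Type II error.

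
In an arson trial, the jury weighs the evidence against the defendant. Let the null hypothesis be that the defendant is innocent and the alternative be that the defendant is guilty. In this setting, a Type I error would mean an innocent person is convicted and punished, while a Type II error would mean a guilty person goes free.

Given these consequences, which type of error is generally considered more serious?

The Type I consequence (an innocent person is convicted and punished) is more severe than the Type II consequence (a guilty person goes free).

Type I error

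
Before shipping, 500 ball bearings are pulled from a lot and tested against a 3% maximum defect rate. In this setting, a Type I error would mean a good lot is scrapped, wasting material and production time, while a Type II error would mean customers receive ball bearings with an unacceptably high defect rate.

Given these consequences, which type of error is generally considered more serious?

The Type II consequence (customers receive ball bearings with an unacceptably high defect rate) is more severe than the Type I consequence (a good lot is scrapped, wasting material and production time).

Type II error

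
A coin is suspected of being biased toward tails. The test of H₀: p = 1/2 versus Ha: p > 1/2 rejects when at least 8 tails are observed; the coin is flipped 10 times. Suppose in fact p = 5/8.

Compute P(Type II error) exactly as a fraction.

211794831/268435456

β = P(fail to reject H₀ | Ha true) = P(Y ≤ 7 | p = 5/8), Y ~ Binomial(10, 5/8).
Adding the binomial probabilities P(Y=0)+…+P(Y=7) at p = 5/8 gives 211794831/268435456.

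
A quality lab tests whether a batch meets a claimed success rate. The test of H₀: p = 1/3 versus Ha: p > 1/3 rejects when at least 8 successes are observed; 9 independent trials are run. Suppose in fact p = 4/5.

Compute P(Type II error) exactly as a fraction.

A Type II error is failing to reject when Ha holds: with p = 4/5, β = P(X ≤ 7).
Summing C(9,j)·(4/5)^j·(1/5)^{9-j} for j = 0..7 gives 1101157/1953125.

1101157/1953125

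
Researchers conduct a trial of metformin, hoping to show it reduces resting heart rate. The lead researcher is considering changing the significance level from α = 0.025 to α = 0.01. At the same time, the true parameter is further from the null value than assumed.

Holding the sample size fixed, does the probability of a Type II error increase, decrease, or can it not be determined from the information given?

Cannot be determined from the information given.

The first change alone would make β increase; the second alone would make β decrease. Which effect dominates depends on the magnitudes, which are not given.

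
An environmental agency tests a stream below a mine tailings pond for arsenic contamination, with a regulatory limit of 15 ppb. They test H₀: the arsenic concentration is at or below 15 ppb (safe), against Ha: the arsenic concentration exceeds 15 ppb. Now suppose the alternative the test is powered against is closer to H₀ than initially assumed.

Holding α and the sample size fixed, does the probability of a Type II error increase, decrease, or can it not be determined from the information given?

When the true parameter is near the null value, the test has a harder time distinguishing Ha from H₀.

It increases.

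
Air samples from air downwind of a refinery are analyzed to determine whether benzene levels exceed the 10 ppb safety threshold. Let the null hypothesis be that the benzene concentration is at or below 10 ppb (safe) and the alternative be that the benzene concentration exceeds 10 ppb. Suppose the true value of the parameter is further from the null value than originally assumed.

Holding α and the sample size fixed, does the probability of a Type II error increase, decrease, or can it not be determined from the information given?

It decreases.

A larger true effect moves the Ha sampling distribution further from the H₀ critical value, making rejection more likely when Ha is true.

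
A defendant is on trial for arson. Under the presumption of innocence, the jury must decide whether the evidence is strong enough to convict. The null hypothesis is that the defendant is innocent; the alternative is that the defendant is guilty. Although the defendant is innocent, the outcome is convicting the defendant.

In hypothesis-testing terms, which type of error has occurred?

Type I error

'Convicting the defendant' corresponds to rejecting H₀.
H₀ was rejected but H₀ is true — a Type I error (false positive).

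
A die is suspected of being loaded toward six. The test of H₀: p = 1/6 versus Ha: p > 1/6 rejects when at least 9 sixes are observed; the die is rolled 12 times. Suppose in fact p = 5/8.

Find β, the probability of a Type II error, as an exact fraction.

A Type II error is failing to reject when Ha holds: with p = 5/8, β = P(Y ≤ 8).
Summing C(12,j)·(5/8)^j·(3/8)^{12-j} for j = 0..8 gives 49315179861/68719476736.

49315179861/68719476736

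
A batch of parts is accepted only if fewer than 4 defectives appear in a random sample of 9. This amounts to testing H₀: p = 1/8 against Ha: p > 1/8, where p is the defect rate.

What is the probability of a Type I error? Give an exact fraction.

76589/4194304

The significance level is the probability, assuming p = 1/8, of seeing 4 or more defectives in 9 draws.
α = 1 − P(S ≤ 3) = 1 − 4117715/4194304 = 76589/4194304.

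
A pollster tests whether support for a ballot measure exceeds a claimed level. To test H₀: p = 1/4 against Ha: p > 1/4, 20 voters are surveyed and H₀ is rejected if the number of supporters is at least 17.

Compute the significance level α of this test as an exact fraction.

32551/1099511627776

The Type I error probability is α = P(X ≥ 17) computed under H₀, where X ~ Binomial(20, 1/4).
P(X ≥ 17) = Σ_{j=17}^{20} C(20,j)·(1/4)^j·(3/4)^{20-j} = 32551/1099511627776.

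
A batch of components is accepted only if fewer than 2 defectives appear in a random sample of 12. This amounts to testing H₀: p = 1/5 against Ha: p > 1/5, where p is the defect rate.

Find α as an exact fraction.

α = P(reject H₀ | H₀ true) = P(X ≥ 2 | p = 1/5), X ~ Binomial(12, 1/5).
α = 1 − P(X ≤ 1) = 1 − 67108864/244140625 = 177031761/244140625.

177031761/244140625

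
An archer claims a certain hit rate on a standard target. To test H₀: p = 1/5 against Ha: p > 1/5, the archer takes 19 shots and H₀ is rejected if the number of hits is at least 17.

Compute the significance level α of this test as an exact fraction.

2813/19073486328125

α = P(reject H₀ | H₀ true) = P(K ≥ 17 | p = 1/5), with K ~ Binomial(19, 1/5).
P(K ≥ 17) = Σ_{j=17}^{19} C(19,j)·(1/5)^j·(4/5)^{19-j} = 2813/19073486328125.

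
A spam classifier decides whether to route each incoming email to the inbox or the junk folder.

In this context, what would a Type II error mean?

With the conventional null hypothesis that the message is legitimate (not spam):
A Type II error is failing to reject H₀ when H₀ is false.
Here that means delivering the message to the inbox when actually the message is spam.

A Type II error would mean concluding that the message is legitimate (not spam) (or at least failing to establish that the message is spam) when in fact the message is spam.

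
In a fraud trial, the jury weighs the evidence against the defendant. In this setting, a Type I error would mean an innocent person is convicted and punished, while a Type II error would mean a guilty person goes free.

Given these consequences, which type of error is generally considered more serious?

The Type I consequence (an innocent person is convicted and punished) is more severe than the Type II consequence (a guilty person goes free).

Type I error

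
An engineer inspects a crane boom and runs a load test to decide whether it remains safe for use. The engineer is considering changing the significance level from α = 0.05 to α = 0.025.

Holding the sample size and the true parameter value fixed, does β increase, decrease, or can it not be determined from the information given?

It increases.

A smaller α moves the rejection region further into the tail. With the alternative true, more outcomes now fall outside the rejection region, so failing to reject becomes more likely.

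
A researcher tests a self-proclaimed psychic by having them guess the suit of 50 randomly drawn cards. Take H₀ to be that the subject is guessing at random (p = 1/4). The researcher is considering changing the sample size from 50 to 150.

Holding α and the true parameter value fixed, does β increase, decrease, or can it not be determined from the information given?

It decreases.

Increasing n separates the H₀ and Ha sampling distributions, so under Ha fewer outcomes land in the acceptance region.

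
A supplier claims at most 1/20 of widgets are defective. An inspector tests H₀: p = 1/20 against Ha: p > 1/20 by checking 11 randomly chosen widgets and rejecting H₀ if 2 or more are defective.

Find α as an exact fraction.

The significance level is the probability, assuming p = 1/20, of seeing 2 or more defectives in 11 draws.
Computing the lower-tail complement: 1 − 18393198773403/20480000000000 = 2086801226597/20480000000000.

2086801226597/20480000000000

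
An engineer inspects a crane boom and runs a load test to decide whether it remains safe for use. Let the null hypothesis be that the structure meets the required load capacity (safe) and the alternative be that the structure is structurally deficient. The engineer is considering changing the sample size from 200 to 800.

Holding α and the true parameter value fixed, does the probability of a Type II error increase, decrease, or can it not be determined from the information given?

It decreases.

More data shrinks sampling variability; the test statistic under Ha concentrates further from the null value, making rejection more likely.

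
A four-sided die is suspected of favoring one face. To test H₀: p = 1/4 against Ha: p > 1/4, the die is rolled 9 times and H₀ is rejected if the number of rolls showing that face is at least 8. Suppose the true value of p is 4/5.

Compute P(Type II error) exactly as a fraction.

Under the alternative p = 4/5, S ~ Binomial(9, 4/5); β is the probability the test does not reject, P(S < 8).
Equivalently, β = 1 − P(S ≥ 8) = 1101157/1953125.

1101157/1953125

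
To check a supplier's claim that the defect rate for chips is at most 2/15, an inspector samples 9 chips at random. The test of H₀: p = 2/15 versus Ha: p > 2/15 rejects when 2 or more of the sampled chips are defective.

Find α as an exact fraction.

13155707024/38443359375

α = P(reject H₀ | H₀ true) = P(Y ≥ 2 | p = 2/15), Y ~ Binomial(9, 2/15).
Via the complement, α = 1 − Σ_{j=0}^{1} C(9,j)(2/15)^j(13/15)^{9-j} = 13155707024/38443359375.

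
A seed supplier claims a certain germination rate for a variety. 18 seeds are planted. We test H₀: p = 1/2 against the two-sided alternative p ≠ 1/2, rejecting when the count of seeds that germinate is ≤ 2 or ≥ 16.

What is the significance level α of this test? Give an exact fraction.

43/32768

α = P(K ≤ 2 or K ≥ 16 | p = 1/2), K ~ Binomial(18, 1/2).
The two tails are symmetric, so α = 2·(1 + 18 + 153)/2^18 = 344/262144 = 43/32768.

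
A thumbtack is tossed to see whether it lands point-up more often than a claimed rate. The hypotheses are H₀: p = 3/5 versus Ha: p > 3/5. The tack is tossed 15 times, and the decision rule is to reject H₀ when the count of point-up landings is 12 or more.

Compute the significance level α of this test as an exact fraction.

The Type I error probability is α = P(S ≥ 12) computed under H₀, where S ~ Binomial(15, 3/5).
P(S ≥ 12) = Σ_{j=12}^{15} C(15,j)·(3/5)^j·(2/5)^{15-j} = 2761898877/30517578125.

2761898877/30517578125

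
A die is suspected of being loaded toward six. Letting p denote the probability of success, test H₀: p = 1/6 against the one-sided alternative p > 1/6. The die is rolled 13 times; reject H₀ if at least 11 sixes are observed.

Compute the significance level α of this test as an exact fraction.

7/45349632

The Type I error probability is α = P(K ≥ 11) computed under H₀, where K ~ Binomial(13, 1/6).
Adding the binomial terms for j = 11 through 13 with p = 1/6 yields 7/45349632.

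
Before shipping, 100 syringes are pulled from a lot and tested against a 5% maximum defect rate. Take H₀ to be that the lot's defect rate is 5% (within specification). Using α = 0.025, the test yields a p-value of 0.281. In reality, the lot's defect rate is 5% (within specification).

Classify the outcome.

Neither — the decision is correct.

Since p = 0.281 ≥ α = 0.025, H₀ is not rejected.
H₀ is true (actually the lot's defect rate is 5% (within specification)).
The decision matches the true state — no error.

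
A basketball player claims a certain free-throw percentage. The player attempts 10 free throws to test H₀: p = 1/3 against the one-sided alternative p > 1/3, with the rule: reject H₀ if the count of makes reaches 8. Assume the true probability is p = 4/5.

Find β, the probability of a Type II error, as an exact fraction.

3146489/9765625

Under the alternative p = 4/5, X ~ Binomial(10, 4/5); β is the probability the test does not reject, P(X < 8).
Summing C(10,j)·(4/5)^j·(1/5)^{10-j} for j = 0..7 gives 3146489/9765625.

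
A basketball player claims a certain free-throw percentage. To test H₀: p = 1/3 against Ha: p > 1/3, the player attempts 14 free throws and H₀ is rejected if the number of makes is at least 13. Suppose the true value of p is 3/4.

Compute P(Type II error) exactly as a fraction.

241331965/268435456

β = P(fail to reject H₀ | Ha true) = P(Y ≤ 12 | p = 3/4), Y ~ Binomial(14, 3/4).
Summing C(14,j)·(3/4)^j·(1/4)^{14-j} for j = 0..12 gives 241331965/268435456.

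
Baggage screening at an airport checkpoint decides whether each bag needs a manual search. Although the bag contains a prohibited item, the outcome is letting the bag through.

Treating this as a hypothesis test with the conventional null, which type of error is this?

Type II error

The null hypothesis here is that the bag contains no prohibited items.
'Letting the bag through' corresponds to failing to reject H₀.
H₀ was not rejected but H₀ is false — a Type II error (false negative).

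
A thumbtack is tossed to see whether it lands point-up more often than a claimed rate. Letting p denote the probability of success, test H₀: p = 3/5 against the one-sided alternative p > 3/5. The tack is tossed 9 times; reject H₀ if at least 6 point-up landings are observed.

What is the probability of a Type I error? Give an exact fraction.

α = P(reject H₀ | H₀ true) = P(S ≥ 6 | p = 3/5), with S ~ Binomial(9, 3/5).
Adding the binomial terms for j = 6 through 9 with p = 3/5 yields 942597/1953125.

942597/1953125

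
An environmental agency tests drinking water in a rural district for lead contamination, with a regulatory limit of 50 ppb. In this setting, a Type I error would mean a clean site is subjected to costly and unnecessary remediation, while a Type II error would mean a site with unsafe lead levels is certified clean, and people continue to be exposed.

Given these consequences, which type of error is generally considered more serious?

Type II error

The Type II consequence (a site with unsafe lead levels is certified clean, and people continue to be exposed) is more severe than the Type I consequence (a clean site is subjected to costly and unnecessary remediation).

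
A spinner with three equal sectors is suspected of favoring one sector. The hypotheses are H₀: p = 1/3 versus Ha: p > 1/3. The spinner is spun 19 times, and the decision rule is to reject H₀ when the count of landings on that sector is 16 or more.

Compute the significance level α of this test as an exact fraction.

2825/387420489

The Type I error probability is α = P(S ≥ 16) computed under H₀, where S ~ Binomial(19, 1/3).
Summing C(19,j)(1/3)^j(2/3)^{19−j} for j = 16,…,19 gives 2825/387420489.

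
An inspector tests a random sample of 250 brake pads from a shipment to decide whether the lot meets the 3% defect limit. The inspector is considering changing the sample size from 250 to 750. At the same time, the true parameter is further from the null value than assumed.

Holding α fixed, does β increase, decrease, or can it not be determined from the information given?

It decreases.

Increasing n separates the H₀ and Ha sampling distributions, so under Ha fewer outcomes land in the acceptance region. A larger true effect moves the Ha sampling distribution further from the H₀ critical value, making rejection more likely when Ha is true. Both changes push β in the same direction.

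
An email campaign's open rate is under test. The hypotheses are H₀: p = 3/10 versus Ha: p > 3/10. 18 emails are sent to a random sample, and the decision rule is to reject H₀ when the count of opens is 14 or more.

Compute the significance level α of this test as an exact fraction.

493702843149/12500000000000000

The Type I error probability is α = P(Y ≥ 14) computed under H₀, where Y ~ Binomial(18, 3/10).
P(Y ≥ 14) = Σ_{j=14}^{18} C(18,j)·(3/10)^j·(7/10)^{18-j} = 493702843149/12500000000000000.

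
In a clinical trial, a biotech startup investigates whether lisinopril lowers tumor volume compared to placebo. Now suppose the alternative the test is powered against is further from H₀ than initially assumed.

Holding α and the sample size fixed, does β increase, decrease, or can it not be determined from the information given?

It decreases.

The further the true parameter sits from the null value, the more of the Ha sampling distribution falls in the rejection region.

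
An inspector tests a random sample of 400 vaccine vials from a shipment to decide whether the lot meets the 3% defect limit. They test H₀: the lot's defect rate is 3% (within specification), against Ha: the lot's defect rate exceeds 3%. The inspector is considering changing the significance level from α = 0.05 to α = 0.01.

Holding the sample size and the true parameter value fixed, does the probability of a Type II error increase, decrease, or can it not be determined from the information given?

Tightening α shrinks the rejection region. When Ha holds, fewer sample outcomes clear the stricter threshold, so more fall in the acceptance region.

It increases.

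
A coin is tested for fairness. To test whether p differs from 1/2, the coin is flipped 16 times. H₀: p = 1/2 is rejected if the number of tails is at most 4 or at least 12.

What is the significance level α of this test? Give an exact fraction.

Under H₀, Y ~ Binomial(16, 1/2); α is the probability of landing in either tail, P(Y ≤ 4) + P(Y ≥ 12).
By symmetry, α = 2·P(Y ≤ 4) = 2·(1 + 16 + 120 + 560 + 1820)/65536 = 5034/65536 = 2517/32768.

2517/32768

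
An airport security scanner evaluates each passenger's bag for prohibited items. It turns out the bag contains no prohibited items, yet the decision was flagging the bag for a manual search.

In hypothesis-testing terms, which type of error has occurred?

Type I error

The null hypothesis here is that the bag contains no prohibited items.
'Flagging the bag for a manual search' corresponds to rejecting H₀.
H₀ was rejected but H₀ is true — a Type I error (false positive).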